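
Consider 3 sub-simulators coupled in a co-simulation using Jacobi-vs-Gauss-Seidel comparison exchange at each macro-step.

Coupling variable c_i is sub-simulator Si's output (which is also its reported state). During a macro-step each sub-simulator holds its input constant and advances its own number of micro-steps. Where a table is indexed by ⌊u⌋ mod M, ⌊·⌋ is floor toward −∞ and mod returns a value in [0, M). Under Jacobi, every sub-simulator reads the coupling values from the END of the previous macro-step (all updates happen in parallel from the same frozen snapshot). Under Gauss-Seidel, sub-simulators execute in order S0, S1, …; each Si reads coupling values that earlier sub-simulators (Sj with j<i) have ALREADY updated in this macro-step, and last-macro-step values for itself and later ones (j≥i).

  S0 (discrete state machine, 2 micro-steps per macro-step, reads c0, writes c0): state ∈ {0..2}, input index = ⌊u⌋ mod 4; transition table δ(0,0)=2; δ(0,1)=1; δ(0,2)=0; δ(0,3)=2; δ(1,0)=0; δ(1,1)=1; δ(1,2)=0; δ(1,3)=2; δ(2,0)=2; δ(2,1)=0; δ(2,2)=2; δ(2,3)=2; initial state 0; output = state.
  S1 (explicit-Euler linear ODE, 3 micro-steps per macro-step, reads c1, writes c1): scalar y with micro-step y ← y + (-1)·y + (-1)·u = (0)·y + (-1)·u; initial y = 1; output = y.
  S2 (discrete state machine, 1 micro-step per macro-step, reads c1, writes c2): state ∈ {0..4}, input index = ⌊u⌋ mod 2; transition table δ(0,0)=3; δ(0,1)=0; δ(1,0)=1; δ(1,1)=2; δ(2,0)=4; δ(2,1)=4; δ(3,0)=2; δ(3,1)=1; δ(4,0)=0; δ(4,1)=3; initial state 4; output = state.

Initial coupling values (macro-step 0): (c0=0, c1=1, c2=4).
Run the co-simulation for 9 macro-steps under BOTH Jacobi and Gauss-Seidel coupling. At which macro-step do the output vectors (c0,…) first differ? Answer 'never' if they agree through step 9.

[Jacobi] macro 1: S0 reads c0=0 → after 2×micro: 2; S1 reads c1=1 → after 3×micro: -1; S2 reads c1=1 → after 1×micro: 3 ⇒ (c0=2, c1=-1, c2=3)
[Jacobi] macro 2: S0 reads c0=2 → after 2×micro: 2; S1 reads c1=-1 → after 3×micro: 1; S2 reads c1=-1 → after 1×micro: 1 ⇒ (c0=2, c1=1, c2=1)
[Jacobi] macro 3: S0 reads c0=2 → after 2×micro: 2; S1 reads c1=1 → after 3×micro: -1; S2 reads c1=1 → after 1×micro: 2 ⇒ (c0=2, c1=-1, c2=2)
[Jacobi] macro 4: S0 reads c0=2 → after 2×micro: 2; S1 reads c1=-1 → after 3×micro: 1; S2 reads c1=-1 → after 1×micro: 4 ⇒ (c0=2, c1=1, c2=4)
[Jacobi] macro 5: S0 reads c0=2 → after 2×micro: 2; S1 reads c1=1 → after 3×micro: -1; S2 reads c1=1 → after 1×micro: 3 ⇒ (c0=2, c1=-1, c2=3)
[Jacobi] macro 6: S0 reads c0=2 → after 2×micro: 2; S1 reads c1=-1 → after 3×micro: 1; S2 reads c1=-1 → after 1×micro: 1 ⇒ (c0=2, c1=1, c2=1)
[Jacobi] macro 7: S0 reads c0=2 → after 2×micro: 2; S1 reads c1=1 → after 3×micro: -1; S2 reads c1=1 → after 1×micro: 2 ⇒ (c0=2, c1=-1, c2=2)
[Jacobi] macro 8: S0 reads c0=2 → after 2×micro: 2; S1 reads c1=-1 → after 3×micro: 1; S2 reads c1=-1 → after 1×micro: 4 ⇒ (c0=2, c1=1, c2=4)
[Jacobi] macro 9: S0 reads c0=2 → after 2×micro: 2; S1 reads c1=1 → after 3×micro: -1; S2 reads c1=1 → after 1×micro: 3 ⇒ (c0=2, c1=-1, c2=3)
[Gauss-Seidel] macro 1: S0 reads c0=0 → after 2×micro: 2; S1 reads c1=1 → after 3×micro: -1; S2 reads c1=-1 → after 1×micro: 3 ⇒ (c0=2, c1=-1, c2=3)
[Gauss-Seidel] macro 2: S0 reads c0=2 → after 2×micro: 2; S1 reads c1=-1 → after 3×micro: 1; S2 reads c1=1 → after 1×micro: 1 ⇒ (c0=2, c1=1, c2=1)
[Gauss-Seidel] macro 3: S0 reads c0=2 → after 2×micro: 2; S1 reads c1=1 → after 3×micro: -1; S2 reads c1=-1 → after 1×micro: 2 ⇒ (c0=2, c1=-1, c2=2)
[Gauss-Seidel] macro 4: S0 reads c0=2 → after 2×micro: 2; S1 reads c1=-1 → after 3×micro: 1; S2 reads c1=1 → after 1×micro: 4 ⇒ (c0=2, c1=1, c2=4)
[Gauss-Seidel] macro 5: S0 reads c0=2 → after 2×micro: 2; S1 reads c1=1 → after 3×micro: -1; S2 reads c1=-1 → after 1×micro: 3 ⇒ (c0=2, c1=-1, c2=3)
[Gauss-Seidel] macro 6: S0 reads c0=2 → after 2×micro: 2; S1 reads c1=-1 → after 3×micro: 1; S2 reads c1=1 → after 1×micro: 1 ⇒ (c0=2, c1=1, c2=1)
[Gauss-Seidel] macro 7: S0 reads c0=2 → after 2×micro: 2; S1 reads c1=1 → after 3×micro: -1; S2 reads c1=-1 → after 1×micro: 2 ⇒ (c0=2, c1=-1, c2=2)
[Gauss-Seidel] macro 8: S0 reads c0=2 → after 2×micro: 2; S1 reads c1=-1 → after 3×micro: 1; S2 reads c1=1 → after 1×micro: 4 ⇒ (c0=2, c1=1, c2=4)
[Gauss-Seidel] macro 9: S0 reads c0=2 → after 2×micro: 2; S1 reads c1=1 → after 3×micro: -1; S2 reads c1=-1 → after 1×micro: 3 ⇒ (c0=2, c1=-1, c2=3)

first divergence at macro-step: never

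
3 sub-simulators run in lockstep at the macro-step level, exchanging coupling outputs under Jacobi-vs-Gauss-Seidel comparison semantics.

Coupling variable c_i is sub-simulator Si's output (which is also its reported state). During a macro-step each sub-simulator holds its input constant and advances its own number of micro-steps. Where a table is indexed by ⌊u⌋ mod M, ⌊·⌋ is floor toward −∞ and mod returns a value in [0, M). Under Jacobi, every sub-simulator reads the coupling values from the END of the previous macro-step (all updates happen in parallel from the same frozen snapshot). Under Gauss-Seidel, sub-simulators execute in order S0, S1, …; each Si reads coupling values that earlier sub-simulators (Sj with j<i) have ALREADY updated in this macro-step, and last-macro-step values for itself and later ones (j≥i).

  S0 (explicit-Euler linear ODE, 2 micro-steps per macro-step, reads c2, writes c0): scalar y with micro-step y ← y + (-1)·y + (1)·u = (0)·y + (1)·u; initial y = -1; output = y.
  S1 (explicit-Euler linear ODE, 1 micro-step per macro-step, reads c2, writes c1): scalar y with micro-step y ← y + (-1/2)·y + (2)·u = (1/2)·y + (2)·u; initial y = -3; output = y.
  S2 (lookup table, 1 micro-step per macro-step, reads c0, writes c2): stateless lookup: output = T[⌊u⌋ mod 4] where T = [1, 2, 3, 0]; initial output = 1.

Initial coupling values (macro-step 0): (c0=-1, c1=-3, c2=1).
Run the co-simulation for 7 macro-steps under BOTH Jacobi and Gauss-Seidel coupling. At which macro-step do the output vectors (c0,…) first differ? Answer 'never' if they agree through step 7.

[Jacobi] macro 1: S0 reads c2=1 → after 2×micro: 1; S1 reads c2=1 → after 1×micro: 1/2; S2 reads c0=-1 → after 1×micro: 0 ⇒ (c0=1, c1=1/2, c2=0)
[Jacobi] macro 2: S0 reads c2=0 → after 2×micro: 0; S1 reads c2=0 → after 1×micro: 1/4; S2 reads c0=1 → after 1×micro: 2 ⇒ (c0=0, c1=1/4, c2=2)
[Jacobi] macro 3: S0 reads c2=2 → after 2×micro: 2; S1 reads c2=2 → after 1×micro: 33/8; S2 reads c0=0 → after 1×micro: 1 ⇒ (c0=2, c1=33/8, c2=1)
[Jacobi] macro 4: S0 reads c2=1 → after 2×micro: 1; S1 reads c2=1 → after 1×micro: 65/16; S2 reads c0=2 → after 1×micro: 3 ⇒ (c0=1, c1=65/16, c2=3)
[Jacobi] macro 5: S0 reads c2=3 → after 2×micro: 3; S1 reads c2=3 → after 1×micro: 257/32; S2 reads c0=1 → after 1×micro: 2 ⇒ (c0=3, c1=257/32, c2=2)
[Jacobi] macro 6: S0 reads c2=2 → after 2×micro: 2; S1 reads c2=2 → after 1×micro: 513/64; S2 reads c0=3 → after 1×micro: 0 ⇒ (c0=2, c1=513/64, c2=0)
[Jacobi] macro 7: S0 reads c2=0 → after 2×micro: 0; S1 reads c2=0 → after 1×micro: 513/128; S2 reads c0=2 → after 1×micro: 3 ⇒ (c0=0, c1=513/128, c2=3)
[Gauss-Seidel] macro 1: S0 reads c2=1 → after 2×micro: 1; S1 reads c2=1 → after 1×micro: 1/2; S2 reads c0=1 → after 1×micro: 2 ⇒ (c0=1, c1=1/2, c2=2)
[Gauss-Seidel] macro 2: S0 reads c2=2 → after 2×micro: 2; S1 reads c2=2 → after 1×micro: 17/4; S2 reads c0=2 → after 1×micro: 3 ⇒ (c0=2, c1=17/4, c2=3)
[Gauss-Seidel] macro 3: S0 reads c2=3 → after 2×micro: 3; S1 reads c2=3 → after 1×micro: 65/8; S2 reads c0=3 → after 1×micro: 0 ⇒ (c0=3, c1=65/8, c2=0)
[Gauss-Seidel] macro 4: S0 reads c2=0 → after 2×micro: 0; S1 reads c2=0 → after 1×micro: 65/16; S2 reads c0=0 → after 1×micro: 1 ⇒ (c0=0, c1=65/16, c2=1)
[Gauss-Seidel] macro 5: S0 reads c2=1 → after 2×micro: 1; S1 reads c2=1 → after 1×micro: 129/32; S2 reads c0=1 → after 1×micro: 2 ⇒ (c0=1, c1=129/32, c2=2)
[Gauss-Seidel] macro 6: S0 reads c2=2 → after 2×micro: 2; S1 reads c2=2 → after 1×micro: 385/64; S2 reads c0=2 → after 1×micro: 3 ⇒ (c0=2, c1=385/64, c2=3)
[Gauss-Seidel] macro 7: S0 reads c2=3 → after 2×micro: 3; S1 reads c2=3 → after 1×micro: 1153/128; S2 reads c0=3 → after 1×micro: 0 ⇒ (c0=3, c1=1153/128, c2=0)

first divergence at macro-step: 1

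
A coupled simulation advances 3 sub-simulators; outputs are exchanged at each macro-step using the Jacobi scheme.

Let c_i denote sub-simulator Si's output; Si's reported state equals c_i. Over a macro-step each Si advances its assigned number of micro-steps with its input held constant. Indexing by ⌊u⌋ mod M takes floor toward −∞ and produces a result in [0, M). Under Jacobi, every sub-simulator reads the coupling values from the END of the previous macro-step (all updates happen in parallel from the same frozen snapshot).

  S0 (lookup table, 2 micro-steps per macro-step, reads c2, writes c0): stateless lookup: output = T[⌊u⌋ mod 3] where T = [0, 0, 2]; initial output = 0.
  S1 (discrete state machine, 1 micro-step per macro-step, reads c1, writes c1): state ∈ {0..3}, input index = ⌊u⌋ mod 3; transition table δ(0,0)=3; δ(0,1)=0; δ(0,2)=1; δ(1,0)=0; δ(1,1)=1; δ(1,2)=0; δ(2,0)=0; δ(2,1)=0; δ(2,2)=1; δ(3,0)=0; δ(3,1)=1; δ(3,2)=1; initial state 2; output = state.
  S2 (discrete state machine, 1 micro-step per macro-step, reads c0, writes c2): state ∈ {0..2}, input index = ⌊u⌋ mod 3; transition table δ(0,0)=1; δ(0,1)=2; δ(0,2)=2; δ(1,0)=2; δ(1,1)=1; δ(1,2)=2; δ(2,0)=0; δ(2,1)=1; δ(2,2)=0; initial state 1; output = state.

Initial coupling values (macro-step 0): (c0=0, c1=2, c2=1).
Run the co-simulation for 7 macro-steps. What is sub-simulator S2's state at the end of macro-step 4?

macro 1: S0 reads c2=1 → after 2×micro: 0; S1 reads c1=2 → after 1×micro: 1; S2 reads c0=0 → after 1×micro: 2 ⇒ (c0=0, c1=1, c2=2)
macro 2: S0 reads c2=2 → after 2×micro: 2; S1 reads c1=1 → after 1×micro: 1; S2 reads c0=0 → after 1×micro: 0 ⇒ (c0=2, c1=1, c2=0)
macro 3: S0 reads c2=0 → after 2×micro: 0; S1 reads c1=1 → after 1×micro: 1; S2 reads c0=2 → after 1×micro: 2 ⇒ (c0=0, c1=1, c2=2)
macro 4: S0 reads c2=2 → after 2×micro: 2; S1 reads c1=1 → after 1×micro: 1; S2 reads c0=0 → after 1×micro: 0 ⇒ (c0=2, c1=1, c2=0)
macro 5: S0 reads c2=0 → after 2×micro: 0; S1 reads c1=1 → after 1×micro: 1; S2 reads c0=2 → after 1×micro: 2 ⇒ (c0=0, c1=1, c2=2)
macro 6: S0 reads c2=2 → after 2×micro: 2; S1 reads c1=1 → after 1×micro: 1; S2 reads c0=0 → after 1×micro: 0 ⇒ (c0=2, c1=1, c2=0)
macro 7: S0 reads c2=0 → after 2×micro: 0; S1 reads c1=1 → after 1×micro: 1; S2 reads c0=2 → after 1×micro: 2 ⇒ (c0=0, c1=1, c2=2)

S2 state at macro-step 4 = 0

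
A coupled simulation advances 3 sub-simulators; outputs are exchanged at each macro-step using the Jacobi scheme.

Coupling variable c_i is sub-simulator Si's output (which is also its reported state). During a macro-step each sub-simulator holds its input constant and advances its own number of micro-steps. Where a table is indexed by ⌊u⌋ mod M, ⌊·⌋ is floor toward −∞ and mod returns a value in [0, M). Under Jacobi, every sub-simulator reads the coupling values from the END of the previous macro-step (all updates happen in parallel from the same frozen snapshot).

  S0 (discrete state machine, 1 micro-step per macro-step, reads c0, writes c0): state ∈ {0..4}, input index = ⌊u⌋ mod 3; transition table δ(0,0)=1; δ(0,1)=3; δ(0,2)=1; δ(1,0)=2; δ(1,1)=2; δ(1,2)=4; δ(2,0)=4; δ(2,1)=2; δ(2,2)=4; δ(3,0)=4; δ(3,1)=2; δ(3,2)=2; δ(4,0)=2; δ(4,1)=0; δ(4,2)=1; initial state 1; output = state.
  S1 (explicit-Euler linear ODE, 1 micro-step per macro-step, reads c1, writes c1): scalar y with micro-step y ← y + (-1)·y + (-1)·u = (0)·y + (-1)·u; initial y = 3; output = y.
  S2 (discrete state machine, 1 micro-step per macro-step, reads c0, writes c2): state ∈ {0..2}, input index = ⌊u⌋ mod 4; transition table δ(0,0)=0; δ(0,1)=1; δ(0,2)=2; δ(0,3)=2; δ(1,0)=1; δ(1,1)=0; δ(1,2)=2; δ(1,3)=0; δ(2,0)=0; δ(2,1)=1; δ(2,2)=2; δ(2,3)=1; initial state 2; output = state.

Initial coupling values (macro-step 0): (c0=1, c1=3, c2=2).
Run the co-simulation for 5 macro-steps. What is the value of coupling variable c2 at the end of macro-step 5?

macro 1: S0 reads c0=1 → after 1×micro: 2; S1 reads c1=3 → after 1×micro: -3; S2 reads c0=1 → after 1×micro: 1 ⇒ (c0=2, c1=-3, c2=1)
macro 2: S0 reads c0=2 → after 1×micro: 4; S1 reads c1=-3 → after 1×micro: 3; S2 reads c0=2 → after 1×micro: 2 ⇒ (c0=4, c1=3, c2=2)
macro 3: S0 reads c0=4 → after 1×micro: 0; S1 reads c1=3 → after 1×micro: -3; S2 reads c0=4 → after 1×micro: 0 ⇒ (c0=0, c1=-3, c2=0)
macro 4: S0 reads c0=0 → after 1×micro: 1; S1 reads c1=-3 → after 1×micro: 3; S2 reads c0=0 → after 1×micro: 0 ⇒ (c0=1, c1=3, c2=0)
macro 5: S0 reads c0=1 → after 1×micro: 2; S1 reads c1=3 → after 1×micro: -3; S2 reads c0=1 → after 1×micro: 1 ⇒ (c0=2, c1=-3, c2=1)

c2 at macro-step 5 = 1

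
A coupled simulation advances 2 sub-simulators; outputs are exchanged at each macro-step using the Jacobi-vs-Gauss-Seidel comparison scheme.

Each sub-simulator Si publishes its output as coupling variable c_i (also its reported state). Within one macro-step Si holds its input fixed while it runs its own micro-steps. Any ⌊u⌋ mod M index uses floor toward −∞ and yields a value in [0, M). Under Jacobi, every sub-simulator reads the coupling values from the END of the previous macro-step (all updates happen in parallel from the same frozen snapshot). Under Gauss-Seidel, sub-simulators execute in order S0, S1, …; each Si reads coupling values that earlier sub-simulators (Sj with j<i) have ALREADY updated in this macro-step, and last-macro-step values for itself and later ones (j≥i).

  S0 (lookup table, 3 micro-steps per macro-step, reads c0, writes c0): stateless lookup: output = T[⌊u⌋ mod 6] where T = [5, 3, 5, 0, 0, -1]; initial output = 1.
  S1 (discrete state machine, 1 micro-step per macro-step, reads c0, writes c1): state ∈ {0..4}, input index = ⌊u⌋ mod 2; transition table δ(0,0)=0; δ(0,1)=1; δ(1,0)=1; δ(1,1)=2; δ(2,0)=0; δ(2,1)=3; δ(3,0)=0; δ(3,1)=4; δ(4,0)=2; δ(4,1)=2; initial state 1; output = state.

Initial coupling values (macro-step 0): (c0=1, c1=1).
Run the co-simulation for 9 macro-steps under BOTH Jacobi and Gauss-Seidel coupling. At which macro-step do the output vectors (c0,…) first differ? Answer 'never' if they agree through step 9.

first divergence at macro-step: 2

[Jacobi] macro 1: S0 reads c0=1 → after 3×micro: 3; S1 reads c0=1 → after 1×micro: 2 ⇒ (c0=3, c1=2)
[Jacobi] macro 2: S0 reads c0=3 → after 3×micro: 0; S1 reads c0=3 → after 1×micro: 3 ⇒ (c0=0, c1=3)
[Jacobi] macro 3: S0 reads c0=0 → after 3×micro: 5; S1 reads c0=0 → after 1×micro: 0 ⇒ (c0=5, c1=0)
[Jacobi] macro 4: S0 reads c0=5 → after 3×micro: -1; S1 reads c0=5 → after 1×micro: 1 ⇒ (c0=-1, c1=1)
[Jacobi] macro 5: S0 reads c0=-1 → after 3×micro: -1; S1 reads c0=-1 → after 1×micro: 2 ⇒ (c0=-1, c1=2)
[Jacobi] macro 6: S0 reads c0=-1 → after 3×micro: -1; S1 reads c0=-1 → after 1×micro: 3 ⇒ (c0=-1, c1=3)
[Jacobi] macro 7: S0 reads c0=-1 → after 3×micro: -1; S1 reads c0=-1 → after 1×micro: 4 ⇒ (c0=-1, c1=4)
[Jacobi] macro 8: S0 reads c0=-1 → after 3×micro: -1; S1 reads c0=-1 → after 1×micro: 2 ⇒ (c0=-1, c1=2)
[Jacobi] macro 9: S0 reads c0=-1 → after 3×micro: -1; S1 reads c0=-1 → after 1×micro: 3 ⇒ (c0=-1, c1=3)
[Gauss-Seidel] macro 1: S0 reads c0=1 → after 3×micro: 3; S1 reads c0=3 → after 1×micro: 2 ⇒ (c0=3, c1=2)
[Gauss-Seidel] macro 2: S0 reads c0=3 → after 3×micro: 0; S1 reads c0=0 → after 1×micro: 0 ⇒ (c0=0, c1=0)
[Gauss-Seidel] macro 3: S0 reads c0=0 → after 3×micro: 5; S1 reads c0=5 → after 1×micro: 1 ⇒ (c0=5, c1=1)
[Gauss-Seidel] macro 4: S0 reads c0=5 → after 3×micro: -1; S1 reads c0=-1 → after 1×micro: 2 ⇒ (c0=-1, c1=2)
[Gauss-Seidel] macro 5: S0 reads c0=-1 → after 3×micro: -1; S1 reads c0=-1 → after 1×micro: 3 ⇒ (c0=-1, c1=3)
[Gauss-Seidel] macro 6: S0 reads c0=-1 → after 3×micro: -1; S1 reads c0=-1 → after 1×micro: 4 ⇒ (c0=-1, c1=4)
[Gauss-Seidel] macro 7: S0 reads c0=-1 → after 3×micro: -1; S1 reads c0=-1 → after 1×micro: 2 ⇒ (c0=-1, c1=2)
[Gauss-Seidel] macro 8: S0 reads c0=-1 → after 3×micro: -1; S1 reads c0=-1 → after 1×micro: 3 ⇒ (c0=-1, c1=3)
[Gauss-Seidel] macro 9: S0 reads c0=-1 → after 3×micro: -1; S1 reads c0=-1 → after 1×micro: 4 ⇒ (c0=-1, c1=4)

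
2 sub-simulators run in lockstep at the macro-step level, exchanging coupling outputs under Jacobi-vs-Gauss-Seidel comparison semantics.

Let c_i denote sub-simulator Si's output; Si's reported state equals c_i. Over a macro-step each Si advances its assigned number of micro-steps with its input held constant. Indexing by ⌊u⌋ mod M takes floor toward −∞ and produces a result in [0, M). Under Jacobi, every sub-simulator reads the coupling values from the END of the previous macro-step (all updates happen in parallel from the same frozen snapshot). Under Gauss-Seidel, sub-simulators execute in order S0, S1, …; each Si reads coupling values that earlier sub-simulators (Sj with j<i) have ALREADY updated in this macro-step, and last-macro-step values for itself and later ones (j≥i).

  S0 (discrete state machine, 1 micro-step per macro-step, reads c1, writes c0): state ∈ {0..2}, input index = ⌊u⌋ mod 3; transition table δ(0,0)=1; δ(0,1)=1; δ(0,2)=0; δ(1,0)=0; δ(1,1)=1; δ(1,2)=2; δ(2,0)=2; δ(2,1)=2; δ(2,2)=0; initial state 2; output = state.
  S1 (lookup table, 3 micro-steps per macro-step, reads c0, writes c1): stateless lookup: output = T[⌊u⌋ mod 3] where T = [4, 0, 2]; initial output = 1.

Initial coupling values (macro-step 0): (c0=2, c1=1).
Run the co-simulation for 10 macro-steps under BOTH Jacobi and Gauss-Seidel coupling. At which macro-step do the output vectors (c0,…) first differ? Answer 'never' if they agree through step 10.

first divergence at macro-step: 2

[Jacobi] macro 1: S0 reads c1=1 → after 1×micro: 2; S1 reads c0=2 → after 3×micro: 2 ⇒ (c0=2, c1=2)
[Jacobi] macro 2: S0 reads c1=2 → after 1×micro: 0; S1 reads c0=2 → after 3×micro: 2 ⇒ (c0=0, c1=2)
[Jacobi] macro 3: S0 reads c1=2 → after 1×micro: 0; S1 reads c0=0 → after 3×micro: 4 ⇒ (c0=0, c1=4)
[Jacobi] macro 4: S0 reads c1=4 → after 1×micro: 1; S1 reads c0=0 → after 3×micro: 4 ⇒ (c0=1, c1=4)
[Jacobi] macro 5: S0 reads c1=4 → after 1×micro: 1; S1 reads c0=1 → after 3×micro: 0 ⇒ (c0=1, c1=0)
[Jacobi] macro 6: S0 reads c1=0 → after 1×micro: 0; S1 reads c0=1 → after 3×micro: 0 ⇒ (c0=0, c1=0)
[Jacobi] macro 7: S0 reads c1=0 → after 1×micro: 1; S1 reads c0=0 → after 3×micro: 4 ⇒ (c0=1, c1=4)
[Jacobi] macro 8: S0 reads c1=4 → after 1×micro: 1; S1 reads c0=1 → after 3×micro: 0 ⇒ (c0=1, c1=0)
[Jacobi] macro 9: S0 reads c1=0 → after 1×micro: 0; S1 reads c0=1 → after 3×micro: 0 ⇒ (c0=0, c1=0)
[Jacobi] macro 10: S0 reads c1=0 → after 1×micro: 1; S1 reads c0=0 → after 3×micro: 4 ⇒ (c0=1, c1=4)
[Gauss-Seidel] macro 1: S0 reads c1=1 → after 1×micro: 2; S1 reads c0=2 → after 3×micro: 2 ⇒ (c0=2, c1=2)
[Gauss-Seidel] macro 2: S0 reads c1=2 → after 1×micro: 0; S1 reads c0=0 → after 3×micro: 4 ⇒ (c0=0, c1=4)
[Gauss-Seidel] macro 3: S0 reads c1=4 → after 1×micro: 1; S1 reads c0=1 → after 3×micro: 0 ⇒ (c0=1, c1=0)
[Gauss-Seidel] macro 4: S0 reads c1=0 → after 1×micro: 0; S1 reads c0=0 → after 3×micro: 4 ⇒ (c0=0, c1=4)
[Gauss-Seidel] macro 5: S0 reads c1=4 → after 1×micro: 1; S1 reads c0=1 → after 3×micro: 0 ⇒ (c0=1, c1=0)
[Gauss-Seidel] macro 6: S0 reads c1=0 → after 1×micro: 0; S1 reads c0=0 → after 3×micro: 4 ⇒ (c0=0, c1=4)
[Gauss-Seidel] macro 7: S0 reads c1=4 → after 1×micro: 1; S1 reads c0=1 → after 3×micro: 0 ⇒ (c0=1, c1=0)
[Gauss-Seidel] macro 8: S0 reads c1=0 → after 1×micro: 0; S1 reads c0=0 → after 3×micro: 4 ⇒ (c0=0, c1=4)
[Gauss-Seidel] macro 9: S0 reads c1=4 → after 1×micro: 1; S1 reads c0=1 → after 3×micro: 0 ⇒ (c0=1, c1=0)
[Gauss-Seidel] macro 10: S0 reads c1=0 → after 1×micro: 0; S1 reads c0=0 → after 3×micro: 4 ⇒ (c0=0, c1=4)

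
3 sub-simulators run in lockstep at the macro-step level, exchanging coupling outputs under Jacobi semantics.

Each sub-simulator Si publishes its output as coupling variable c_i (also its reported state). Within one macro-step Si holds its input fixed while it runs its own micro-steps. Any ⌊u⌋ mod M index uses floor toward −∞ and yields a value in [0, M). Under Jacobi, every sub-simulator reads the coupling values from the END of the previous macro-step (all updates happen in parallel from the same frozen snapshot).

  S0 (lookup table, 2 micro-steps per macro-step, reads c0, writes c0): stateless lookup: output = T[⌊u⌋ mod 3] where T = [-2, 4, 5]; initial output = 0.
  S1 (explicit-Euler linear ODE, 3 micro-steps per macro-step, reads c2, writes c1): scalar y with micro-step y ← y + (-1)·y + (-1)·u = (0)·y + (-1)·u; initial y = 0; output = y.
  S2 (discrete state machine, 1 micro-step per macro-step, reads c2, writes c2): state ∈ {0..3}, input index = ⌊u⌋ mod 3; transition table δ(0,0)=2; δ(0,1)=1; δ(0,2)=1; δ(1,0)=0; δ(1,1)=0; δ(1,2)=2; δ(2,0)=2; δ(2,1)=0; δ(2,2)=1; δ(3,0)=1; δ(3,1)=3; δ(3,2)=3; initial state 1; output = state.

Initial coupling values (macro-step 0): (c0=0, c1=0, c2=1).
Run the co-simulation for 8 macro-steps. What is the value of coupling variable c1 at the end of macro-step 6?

c1 at macro-step 6 = -2

macro 1: S0 reads c0=0 → after 2×micro: -2; S1 reads c2=1 → after 3×micro: -1; S2 reads c2=1 → after 1×micro: 0 ⇒ (c0=-2, c1=-1, c2=0)
macro 2: S0 reads c0=-2 → after 2×micro: 4; S1 reads c2=0 → after 3×micro: 0; S2 reads c2=0 → after 1×micro: 2 ⇒ (c0=4, c1=0, c2=2)
macro 3: S0 reads c0=4 → after 2×micro: 4; S1 reads c2=2 → after 3×micro: -2; S2 reads c2=2 → after 1×micro: 1 ⇒ (c0=4, c1=-2, c2=1)
macro 4: S0 reads c0=4 → after 2×micro: 4; S1 reads c2=1 → after 3×micro: -1; S2 reads c2=1 → after 1×micro: 0 ⇒ (c0=4, c1=-1, c2=0)
macro 5: S0 reads c0=4 → after 2×micro: 4; S1 reads c2=0 → after 3×micro: 0; S2 reads c2=0 → after 1×micro: 2 ⇒ (c0=4, c1=0, c2=2)
macro 6: S0 reads c0=4 → after 2×micro: 4; S1 reads c2=2 → after 3×micro: -2; S2 reads c2=2 → after 1×micro: 1 ⇒ (c0=4, c1=-2, c2=1)
macro 7: S0 reads c0=4 → after 2×micro: 4; S1 reads c2=1 → after 3×micro: -1; S2 reads c2=1 → after 1×micro: 0 ⇒ (c0=4, c1=-1, c2=0)
macro 8: S0 reads c0=4 → after 2×micro: 4; S1 reads c2=0 → after 3×micro: 0; S2 reads c2=0 → after 1×micro: 2 ⇒ (c0=4, c1=0, c2=2)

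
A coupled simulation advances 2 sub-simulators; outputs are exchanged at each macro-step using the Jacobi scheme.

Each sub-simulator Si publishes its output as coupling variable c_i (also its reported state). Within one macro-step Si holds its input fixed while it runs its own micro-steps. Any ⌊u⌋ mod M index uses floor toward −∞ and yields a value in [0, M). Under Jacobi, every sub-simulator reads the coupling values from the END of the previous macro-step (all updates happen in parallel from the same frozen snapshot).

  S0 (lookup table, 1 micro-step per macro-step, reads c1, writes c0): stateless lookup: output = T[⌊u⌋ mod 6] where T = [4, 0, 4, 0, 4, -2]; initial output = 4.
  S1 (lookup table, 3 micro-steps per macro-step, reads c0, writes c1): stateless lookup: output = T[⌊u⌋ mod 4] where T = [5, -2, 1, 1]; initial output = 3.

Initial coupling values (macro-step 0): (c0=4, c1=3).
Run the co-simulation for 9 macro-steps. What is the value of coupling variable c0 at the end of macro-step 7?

c0 at macro-step 7 = -2

macro 1: S0 reads c1=3 → after 1×micro: 0; S1 reads c0=4 → after 3×micro: 5 ⇒ (c0=0, c1=5)
macro 2: S0 reads c1=5 → after 1×micro: -2; S1 reads c0=0 → after 3×micro: 5 ⇒ (c0=-2, c1=5)
macro 3: S0 reads c1=5 → after 1×micro: -2; S1 reads c0=-2 → after 3×micro: 1 ⇒ (c0=-2, c1=1)
macro 4: S0 reads c1=1 → after 1×micro: 0; S1 reads c0=-2 → after 3×micro: 1 ⇒ (c0=0, c1=1)
macro 5: S0 reads c1=1 → after 1×micro: 0; S1 reads c0=0 → after 3×micro: 5 ⇒ (c0=0, c1=5)
macro 6: S0 reads c1=5 → after 1×micro: -2; S1 reads c0=0 → after 3×micro: 5 ⇒ (c0=-2, c1=5)
macro 7: S0 reads c1=5 → after 1×micro: -2; S1 reads c0=-2 → after 3×micro: 1 ⇒ (c0=-2, c1=1)
macro 8: S0 reads c1=1 → after 1×micro: 0; S1 reads c0=-2 → after 3×micro: 1 ⇒ (c0=0, c1=1)
macro 9: S0 reads c1=1 → after 1×micro: 0; S1 reads c0=0 → after 3×micro: 5 ⇒ (c0=0, c1=5)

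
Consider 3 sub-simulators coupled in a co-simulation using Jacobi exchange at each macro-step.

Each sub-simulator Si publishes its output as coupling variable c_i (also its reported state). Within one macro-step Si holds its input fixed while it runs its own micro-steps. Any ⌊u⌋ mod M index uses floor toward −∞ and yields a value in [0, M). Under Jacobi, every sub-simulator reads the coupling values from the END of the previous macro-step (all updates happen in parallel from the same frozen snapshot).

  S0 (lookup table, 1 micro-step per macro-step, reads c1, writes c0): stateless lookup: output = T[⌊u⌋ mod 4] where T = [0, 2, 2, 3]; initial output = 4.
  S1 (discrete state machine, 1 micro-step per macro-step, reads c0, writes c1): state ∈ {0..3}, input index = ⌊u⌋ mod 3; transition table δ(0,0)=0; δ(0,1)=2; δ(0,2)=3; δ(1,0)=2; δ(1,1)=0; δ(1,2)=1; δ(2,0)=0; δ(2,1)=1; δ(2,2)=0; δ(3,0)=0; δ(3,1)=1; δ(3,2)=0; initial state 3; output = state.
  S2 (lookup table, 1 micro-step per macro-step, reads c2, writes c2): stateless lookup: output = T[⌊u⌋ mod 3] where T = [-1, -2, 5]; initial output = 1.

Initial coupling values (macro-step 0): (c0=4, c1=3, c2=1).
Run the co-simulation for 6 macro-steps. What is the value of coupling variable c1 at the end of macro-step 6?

macro 1: S0 reads c1=3 → after 1×micro: 3; S1 reads c0=4 → after 1×micro: 1; S2 reads c2=1 → after 1×micro: -2 ⇒ (c0=3, c1=1, c2=-2)
macro 2: S0 reads c1=1 → after 1×micro: 2; S1 reads c0=3 → after 1×micro: 2; S2 reads c2=-2 → after 1×micro: -2 ⇒ (c0=2, c1=2, c2=-2)
macro 3: S0 reads c1=2 → after 1×micro: 2; S1 reads c0=2 → after 1×micro: 0; S2 reads c2=-2 → after 1×micro: -2 ⇒ (c0=2, c1=0, c2=-2)
macro 4: S0 reads c1=0 → after 1×micro: 0; S1 reads c0=2 → after 1×micro: 3; S2 reads c2=-2 → after 1×micro: -2 ⇒ (c0=0, c1=3, c2=-2)
macro 5: S0 reads c1=3 → after 1×micro: 3; S1 reads c0=0 → after 1×micro: 0; S2 reads c2=-2 → after 1×micro: -2 ⇒ (c0=3, c1=0, c2=-2)
macro 6: S0 reads c1=0 → after 1×micro: 0; S1 reads c0=3 → after 1×micro: 0; S2 reads c2=-2 → after 1×micro: -2 ⇒ (c0=0, c1=0, c2=-2)

c1 at macro-step 6 = 0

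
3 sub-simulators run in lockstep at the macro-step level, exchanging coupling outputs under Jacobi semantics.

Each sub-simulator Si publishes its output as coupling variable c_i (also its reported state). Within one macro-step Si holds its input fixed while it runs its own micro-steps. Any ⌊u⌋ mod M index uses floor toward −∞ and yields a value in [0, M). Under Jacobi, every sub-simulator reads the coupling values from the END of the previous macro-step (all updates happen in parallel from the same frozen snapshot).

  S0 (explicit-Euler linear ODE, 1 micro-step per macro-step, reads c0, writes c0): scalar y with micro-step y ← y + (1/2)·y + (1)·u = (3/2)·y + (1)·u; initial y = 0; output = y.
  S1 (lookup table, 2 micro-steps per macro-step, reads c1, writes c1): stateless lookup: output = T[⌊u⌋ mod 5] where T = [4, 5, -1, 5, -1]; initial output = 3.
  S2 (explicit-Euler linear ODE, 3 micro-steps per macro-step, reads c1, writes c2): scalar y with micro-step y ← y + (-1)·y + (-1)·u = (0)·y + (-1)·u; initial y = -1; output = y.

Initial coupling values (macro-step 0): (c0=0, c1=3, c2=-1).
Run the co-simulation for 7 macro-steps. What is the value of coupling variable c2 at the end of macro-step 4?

macro 1: S0 reads c0=0 → after 1×micro: 0; S1 reads c1=3 → after 2×micro: 5; S2 reads c1=3 → after 3×micro: -3 ⇒ (c0=0, c1=5, c2=-3)
macro 2: S0 reads c0=0 → after 1×micro: 0; S1 reads c1=5 → after 2×micro: 4; S2 reads c1=5 → after 3×micro: -5 ⇒ (c0=0, c1=4, c2=-5)
macro 3: S0 reads c0=0 → after 1×micro: 0; S1 reads c1=4 → after 2×micro: -1; S2 reads c1=4 → after 3×micro: -4 ⇒ (c0=0, c1=-1, c2=-4)
macro 4: S0 reads c0=0 → after 1×micro: 0; S1 reads c1=-1 → after 2×micro: -1; S2 reads c1=-1 → after 3×micro: 1 ⇒ (c0=0, c1=-1, c2=1)
macro 5: S0 reads c0=0 → after 1×micro: 0; S1 reads c1=-1 → after 2×micro: -1; S2 reads c1=-1 → after 3×micro: 1 ⇒ (c0=0, c1=-1, c2=1)
macro 6: S0 reads c0=0 → after 1×micro: 0; S1 reads c1=-1 → after 2×micro: -1; S2 reads c1=-1 → after 3×micro: 1 ⇒ (c0=0, c1=-1, c2=1)
macro 7: S0 reads c0=0 → after 1×micro: 0; S1 reads c1=-1 → after 2×micro: -1; S2 reads c1=-1 → after 3×micro: 1 ⇒ (c0=0, c1=-1, c2=1)

c2 at macro-step 4 = 1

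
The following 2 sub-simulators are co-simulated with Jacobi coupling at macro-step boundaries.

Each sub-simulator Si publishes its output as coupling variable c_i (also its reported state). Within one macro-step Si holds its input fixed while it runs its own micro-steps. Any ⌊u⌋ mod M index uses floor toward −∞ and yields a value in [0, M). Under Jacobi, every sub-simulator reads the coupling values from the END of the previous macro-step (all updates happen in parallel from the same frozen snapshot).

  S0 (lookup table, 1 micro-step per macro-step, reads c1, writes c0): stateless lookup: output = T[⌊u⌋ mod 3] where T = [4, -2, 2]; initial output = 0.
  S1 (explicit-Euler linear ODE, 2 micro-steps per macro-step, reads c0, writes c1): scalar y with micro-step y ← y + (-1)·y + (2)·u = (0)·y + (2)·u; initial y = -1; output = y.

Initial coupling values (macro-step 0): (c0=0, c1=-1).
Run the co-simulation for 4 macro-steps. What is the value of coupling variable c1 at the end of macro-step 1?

macro 1: S0 reads c1=-1 → after 1×micro: 2; S1 reads c0=0 → after 2×micro: 0 ⇒ (c0=2, c1=0)
macro 2: S0 reads c1=0 → after 1×micro: 4; S1 reads c0=2 → after 2×micro: 4 ⇒ (c0=4, c1=4)
macro 3: S0 reads c1=4 → after 1×micro: -2; S1 reads c0=4 → after 2×micro: 8 ⇒ (c0=-2, c1=8)
macro 4: S0 reads c1=8 → after 1×micro: 2; S1 reads c0=-2 → after 2×micro: -4 ⇒ (c0=2, c1=-4)

c1 at macro-step 1 = 0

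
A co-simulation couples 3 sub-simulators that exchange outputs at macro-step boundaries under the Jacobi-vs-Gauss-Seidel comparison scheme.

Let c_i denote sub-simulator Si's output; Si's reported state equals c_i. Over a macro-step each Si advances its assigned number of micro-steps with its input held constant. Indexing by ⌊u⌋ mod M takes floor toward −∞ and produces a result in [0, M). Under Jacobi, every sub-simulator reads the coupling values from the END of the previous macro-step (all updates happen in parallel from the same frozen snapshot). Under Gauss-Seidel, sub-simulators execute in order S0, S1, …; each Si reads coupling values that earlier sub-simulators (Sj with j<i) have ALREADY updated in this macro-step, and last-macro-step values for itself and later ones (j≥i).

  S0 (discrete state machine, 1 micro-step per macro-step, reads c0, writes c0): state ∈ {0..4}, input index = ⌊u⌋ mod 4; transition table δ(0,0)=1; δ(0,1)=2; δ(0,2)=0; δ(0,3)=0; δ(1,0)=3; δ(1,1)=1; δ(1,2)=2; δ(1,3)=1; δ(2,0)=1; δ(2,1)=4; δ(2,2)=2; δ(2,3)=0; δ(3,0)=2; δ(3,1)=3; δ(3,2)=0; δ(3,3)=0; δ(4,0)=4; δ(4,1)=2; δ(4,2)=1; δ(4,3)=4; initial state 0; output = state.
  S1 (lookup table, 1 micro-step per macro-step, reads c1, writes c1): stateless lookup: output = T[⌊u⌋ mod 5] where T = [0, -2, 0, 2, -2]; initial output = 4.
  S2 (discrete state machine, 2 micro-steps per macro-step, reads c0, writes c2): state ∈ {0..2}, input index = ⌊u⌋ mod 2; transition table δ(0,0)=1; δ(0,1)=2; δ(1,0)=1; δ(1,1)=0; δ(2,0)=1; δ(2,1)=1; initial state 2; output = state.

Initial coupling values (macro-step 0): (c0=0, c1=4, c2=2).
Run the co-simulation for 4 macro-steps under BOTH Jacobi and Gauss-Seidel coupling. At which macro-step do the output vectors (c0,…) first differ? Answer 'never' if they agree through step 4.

first divergence at macro-step: 1

[Jacobi] macro 1: S0 reads c0=0 → after 1×micro: 1; S1 reads c1=4 → after 1×micro: -2; S2 reads c0=0 → after 2×micro: 1 ⇒ (c0=1, c1=-2, c2=1)
[Jacobi] macro 2: S0 reads c0=1 → after 1×micro: 1; S1 reads c1=-2 → after 1×micro: 2; S2 reads c0=1 → after 2×micro: 2 ⇒ (c0=1, c1=2, c2=2)
[Jacobi] macro 3: S0 reads c0=1 → after 1×micro: 1; S1 reads c1=2 → after 1×micro: 0; S2 reads c0=1 → after 2×micro: 0 ⇒ (c0=1, c1=0, c2=0)
[Jacobi] macro 4: S0 reads c0=1 → after 1×micro: 1; S1 reads c1=0 → after 1×micro: 0; S2 reads c0=1 → after 2×micro: 1 ⇒ (c0=1, c1=0, c2=1)
[Gauss-Seidel] macro 1: S0 reads c0=0 → after 1×micro: 1; S1 reads c1=4 → after 1×micro: -2; S2 reads c0=1 → after 2×micro: 0 ⇒ (c0=1, c1=-2, c2=0)
[Gauss-Seidel] macro 2: S0 reads c0=1 → after 1×micro: 1; S1 reads c1=-2 → after 1×micro: 2; S2 reads c0=1 → after 2×micro: 1 ⇒ (c0=1, c1=2, c2=1)
[Gauss-Seidel] macro 3: S0 reads c0=1 → after 1×micro: 1; S1 reads c1=2 → after 1×micro: 0; S2 reads c0=1 → after 2×micro: 2 ⇒ (c0=1, c1=0, c2=2)
[Gauss-Seidel] macro 4: S0 reads c0=1 → after 1×micro: 1; S1 reads c1=0 → after 1×micro: 0; S2 reads c0=1 → after 2×micro: 0 ⇒ (c0=1, c1=0, c2=0)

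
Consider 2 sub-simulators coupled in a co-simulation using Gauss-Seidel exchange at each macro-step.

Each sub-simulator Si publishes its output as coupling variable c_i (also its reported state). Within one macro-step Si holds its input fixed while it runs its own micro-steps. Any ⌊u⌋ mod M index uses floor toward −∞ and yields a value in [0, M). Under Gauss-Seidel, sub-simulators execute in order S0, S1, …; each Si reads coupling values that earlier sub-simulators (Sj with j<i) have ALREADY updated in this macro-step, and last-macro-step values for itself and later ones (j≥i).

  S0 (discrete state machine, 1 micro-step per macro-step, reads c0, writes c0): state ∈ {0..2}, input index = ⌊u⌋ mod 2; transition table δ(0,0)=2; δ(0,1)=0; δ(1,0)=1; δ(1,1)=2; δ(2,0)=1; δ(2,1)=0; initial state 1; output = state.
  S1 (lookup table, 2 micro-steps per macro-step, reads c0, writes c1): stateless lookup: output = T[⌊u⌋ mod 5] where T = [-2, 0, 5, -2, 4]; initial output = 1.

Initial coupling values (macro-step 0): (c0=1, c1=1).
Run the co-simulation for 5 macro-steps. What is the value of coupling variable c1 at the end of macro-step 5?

macro 1: S0 reads c0=1 → after 1×micro: 2; S1 reads c0=2 → after 2×micro: 5 ⇒ (c0=2, c1=5)
macro 2: S0 reads c0=2 → after 1×micro: 1; S1 reads c0=1 → after 2×micro: 0 ⇒ (c0=1, c1=0)
macro 3: S0 reads c0=1 → after 1×micro: 2; S1 reads c0=2 → after 2×micro: 5 ⇒ (c0=2, c1=5)
macro 4: S0 reads c0=2 → after 1×micro: 1; S1 reads c0=1 → after 2×micro: 0 ⇒ (c0=1, c1=0)
macro 5: S0 reads c0=1 → after 1×micro: 2; S1 reads c0=2 → after 2×micro: 5 ⇒ (c0=2, c1=5)

c1 at macro-step 5 = 5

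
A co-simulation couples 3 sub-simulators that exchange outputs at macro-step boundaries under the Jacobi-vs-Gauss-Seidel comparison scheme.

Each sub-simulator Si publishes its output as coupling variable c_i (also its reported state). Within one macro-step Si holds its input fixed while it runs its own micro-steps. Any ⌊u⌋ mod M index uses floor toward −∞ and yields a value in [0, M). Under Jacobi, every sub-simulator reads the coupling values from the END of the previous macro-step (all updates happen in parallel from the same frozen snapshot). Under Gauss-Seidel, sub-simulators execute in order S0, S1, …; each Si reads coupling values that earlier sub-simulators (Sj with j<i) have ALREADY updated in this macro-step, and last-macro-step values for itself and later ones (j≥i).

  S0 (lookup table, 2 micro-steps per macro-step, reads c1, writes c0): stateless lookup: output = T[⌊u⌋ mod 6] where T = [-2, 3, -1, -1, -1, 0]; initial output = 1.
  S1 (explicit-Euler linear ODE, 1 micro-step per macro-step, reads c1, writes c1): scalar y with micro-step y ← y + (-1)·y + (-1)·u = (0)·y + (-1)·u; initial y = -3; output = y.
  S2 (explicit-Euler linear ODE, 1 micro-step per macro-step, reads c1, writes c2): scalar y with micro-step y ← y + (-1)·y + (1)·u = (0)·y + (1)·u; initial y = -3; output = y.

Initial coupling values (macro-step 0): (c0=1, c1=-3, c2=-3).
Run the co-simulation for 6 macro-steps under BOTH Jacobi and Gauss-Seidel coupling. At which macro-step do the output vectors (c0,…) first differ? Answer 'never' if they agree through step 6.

[Jacobi] macro 1: S0 reads c1=-3 → after 2×micro: -1; S1 reads c1=-3 → after 1×micro: 3; S2 reads c1=-3 → after 1×micro: -3 ⇒ (c0=-1, c1=3, c2=-3)
[Jacobi] macro 2: S0 reads c1=3 → after 2×micro: -1; S1 reads c1=3 → after 1×micro: -3; S2 reads c1=3 → after 1×micro: 3 ⇒ (c0=-1, c1=-3, c2=3)
[Jacobi] macro 3: S0 reads c1=-3 → after 2×micro: -1; S1 reads c1=-3 → after 1×micro: 3; S2 reads c1=-3 → after 1×micro: -3 ⇒ (c0=-1, c1=3, c2=-3)
[Jacobi] macro 4: S0 reads c1=3 → after 2×micro: -1; S1 reads c1=3 → after 1×micro: -3; S2 reads c1=3 → after 1×micro: 3 ⇒ (c0=-1, c1=-3, c2=3)
[Jacobi] macro 5: S0 reads c1=-3 → after 2×micro: -1; S1 reads c1=-3 → after 1×micro: 3; S2 reads c1=-3 → after 1×micro: -3 ⇒ (c0=-1, c1=3, c2=-3)
[Jacobi] macro 6: S0 reads c1=3 → after 2×micro: -1; S1 reads c1=3 → after 1×micro: -3; S2 reads c1=3 → after 1×micro: 3 ⇒ (c0=-1, c1=-3, c2=3)
[Gauss-Seidel] macro 1: S0 reads c1=-3 → after 2×micro: -1; S1 reads c1=-3 → after 1×micro: 3; S2 reads c1=3 → after 1×micro: 3 ⇒ (c0=-1, c1=3, c2=3)
[Gauss-Seidel] macro 2: S0 reads c1=3 → after 2×micro: -1; S1 reads c1=3 → after 1×micro: -3; S2 reads c1=-3 → after 1×micro: -3 ⇒ (c0=-1, c1=-3, c2=-3)
[Gauss-Seidel] macro 3: S0 reads c1=-3 → after 2×micro: -1; S1 reads c1=-3 → after 1×micro: 3; S2 reads c1=3 → after 1×micro: 3 ⇒ (c0=-1, c1=3, c2=3)
[Gauss-Seidel] macro 4: S0 reads c1=3 → after 2×micro: -1; S1 reads c1=3 → after 1×micro: -3; S2 reads c1=-3 → after 1×micro: -3 ⇒ (c0=-1, c1=-3, c2=-3)
[Gauss-Seidel] macro 5: S0 reads c1=-3 → after 2×micro: -1; S1 reads c1=-3 → after 1×micro: 3; S2 reads c1=3 → after 1×micro: 3 ⇒ (c0=-1, c1=3, c2=3)
[Gauss-Seidel] macro 6: S0 reads c1=3 → after 2×micro: -1; S1 reads c1=3 → after 1×micro: -3; S2 reads c1=-3 → after 1×micro: -3 ⇒ (c0=-1, c1=-3, c2=-3)

first divergence at macro-step: 1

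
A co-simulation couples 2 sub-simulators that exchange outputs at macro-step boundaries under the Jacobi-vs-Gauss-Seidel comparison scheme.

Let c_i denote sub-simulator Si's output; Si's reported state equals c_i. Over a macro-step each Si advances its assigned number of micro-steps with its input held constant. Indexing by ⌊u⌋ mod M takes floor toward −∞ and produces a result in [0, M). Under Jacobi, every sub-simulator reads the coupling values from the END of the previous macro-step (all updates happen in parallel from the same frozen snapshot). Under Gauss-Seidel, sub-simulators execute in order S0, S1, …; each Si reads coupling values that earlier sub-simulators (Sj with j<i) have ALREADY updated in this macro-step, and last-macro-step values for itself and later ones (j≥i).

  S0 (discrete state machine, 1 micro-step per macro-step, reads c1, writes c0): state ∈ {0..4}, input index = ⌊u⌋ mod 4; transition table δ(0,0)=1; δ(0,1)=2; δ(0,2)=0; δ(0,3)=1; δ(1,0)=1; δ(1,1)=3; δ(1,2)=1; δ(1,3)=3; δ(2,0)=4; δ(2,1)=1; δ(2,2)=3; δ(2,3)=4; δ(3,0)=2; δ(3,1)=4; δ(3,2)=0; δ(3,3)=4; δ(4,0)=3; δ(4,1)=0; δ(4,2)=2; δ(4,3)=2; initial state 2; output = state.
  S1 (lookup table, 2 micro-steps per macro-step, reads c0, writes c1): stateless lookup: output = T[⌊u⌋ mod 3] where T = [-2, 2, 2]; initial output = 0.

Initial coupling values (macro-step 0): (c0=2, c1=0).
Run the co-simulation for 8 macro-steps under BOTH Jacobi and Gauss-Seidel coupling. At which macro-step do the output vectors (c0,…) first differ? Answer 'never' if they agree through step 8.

[Jacobi] macro 1: S0 reads c1=0 → after 1×micro: 4; S1 reads c0=2 → after 2×micro: 2 ⇒ (c0=4, c1=2)
[Jacobi] macro 2: S0 reads c1=2 → after 1×micro: 2; S1 reads c0=4 → after 2×micro: 2 ⇒ (c0=2, c1=2)
[Jacobi] macro 3: S0 reads c1=2 → after 1×micro: 3; S1 reads c0=2 → after 2×micro: 2 ⇒ (c0=3, c1=2)
[Jacobi] macro 4: S0 reads c1=2 → after 1×micro: 0; S1 reads c0=3 → after 2×micro: -2 ⇒ (c0=0, c1=-2)
[Jacobi] macro 5: S0 reads c1=-2 → after 1×micro: 0; S1 reads c0=0 → after 2×micro: -2 ⇒ (c0=0, c1=-2)
[Jacobi] macro 6: S0 reads c1=-2 → after 1×micro: 0; S1 reads c0=0 → after 2×micro: -2 ⇒ (c0=0, c1=-2)
[Jacobi] macro 7: S0 reads c1=-2 → after 1×micro: 0; S1 reads c0=0 → after 2×micro: -2 ⇒ (c0=0, c1=-2)
[Jacobi] macro 8: S0 reads c1=-2 → after 1×micro: 0; S1 reads c0=0 → after 2×micro: -2 ⇒ (c0=0, c1=-2)
[Gauss-Seidel] macro 1: S0 reads c1=0 → after 1×micro: 4; S1 reads c0=4 → after 2×micro: 2 ⇒ (c0=4, c1=2)
[Gauss-Seidel] macro 2: S0 reads c1=2 → after 1×micro: 2; S1 reads c0=2 → after 2×micro: 2 ⇒ (c0=2, c1=2)
[Gauss-Seidel] macro 3: S0 reads c1=2 → after 1×micro: 3; S1 reads c0=3 → after 2×micro: -2 ⇒ (c0=3, c1=-2)
[Gauss-Seidel] macro 4: S0 reads c1=-2 → after 1×micro: 0; S1 reads c0=0 → after 2×micro: -2 ⇒ (c0=0, c1=-2)
[Gauss-Seidel] macro 5: S0 reads c1=-2 → after 1×micro: 0; S1 reads c0=0 → after 2×micro: -2 ⇒ (c0=0, c1=-2)
[Gauss-Seidel] macro 6: S0 reads c1=-2 → after 1×micro: 0; S1 reads c0=0 → after 2×micro: -2 ⇒ (c0=0, c1=-2)
[Gauss-Seidel] macro 7: S0 reads c1=-2 → after 1×micro: 0; S1 reads c0=0 → after 2×micro: -2 ⇒ (c0=0, c1=-2)
[Gauss-Seidel] macro 8: S0 reads c1=-2 → after 1×micro: 0; S1 reads c0=0 → after 2×micro: -2 ⇒ (c0=0, c1=-2)

first divergence at macro-step: 3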